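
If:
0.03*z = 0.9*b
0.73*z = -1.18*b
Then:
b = 0.00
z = 0.00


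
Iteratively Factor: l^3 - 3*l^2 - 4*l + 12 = (l - 2)*(l^2 - l - 6) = (l - 2)*(l + 2)*(l - 3)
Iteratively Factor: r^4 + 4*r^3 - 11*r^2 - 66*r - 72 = (r + 2)*(r^3 + 2*r^2 - 15*r - 36) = (r - 4)*(r + 2)*(r^2 + 6*r + 9) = (r - 4)*(r + 2)*(r + 3)*(r + 3)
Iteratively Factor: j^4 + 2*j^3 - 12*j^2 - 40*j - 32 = (j + 2)*(j^3 - 12*j - 16) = (j + 2)^2*(j^2 - 2*j - 8) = (j + 2)^3*(j - 4)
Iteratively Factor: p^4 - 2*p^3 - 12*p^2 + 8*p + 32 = (p - 2)*(p^3 - 12*p - 16) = (p - 2)*(p + 2)*(p^2 - 2*p - 8) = (p - 2)*(p + 2)^2*(p - 4)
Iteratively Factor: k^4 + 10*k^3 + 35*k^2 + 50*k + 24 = (k + 4)*(k^3 + 6*k^2 + 11*k + 6) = (k + 2)*(k + 4)*(k^2 + 4*k + 3) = (k + 1)*(k + 2)*(k + 4)*(k + 3)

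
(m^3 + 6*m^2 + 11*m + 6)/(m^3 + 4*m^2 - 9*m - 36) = (m^2 + 3*m + 2)/(m^2 + m - 12)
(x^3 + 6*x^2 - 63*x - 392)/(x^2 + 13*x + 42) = (x^2 - x - 56)/(x + 6)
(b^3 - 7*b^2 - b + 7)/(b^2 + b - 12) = (b^3 - 7*b^2 - b + 7)/(b^2 + b - 12)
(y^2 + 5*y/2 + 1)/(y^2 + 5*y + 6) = (y + 1/2)/(y + 3)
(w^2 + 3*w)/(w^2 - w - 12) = w/(w - 4)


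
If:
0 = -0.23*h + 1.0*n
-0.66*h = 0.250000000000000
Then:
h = -0.38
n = -0.09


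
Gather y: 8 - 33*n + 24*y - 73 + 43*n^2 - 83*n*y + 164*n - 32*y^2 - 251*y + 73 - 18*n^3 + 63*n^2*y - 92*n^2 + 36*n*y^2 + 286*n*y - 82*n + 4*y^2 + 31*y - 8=-18*n^3 - 49*n^2 + 49*n + y^2*(36*n - 28) + y*(63*n^2 + 203*n - 196)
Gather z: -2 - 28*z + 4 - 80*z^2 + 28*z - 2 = -80*z^2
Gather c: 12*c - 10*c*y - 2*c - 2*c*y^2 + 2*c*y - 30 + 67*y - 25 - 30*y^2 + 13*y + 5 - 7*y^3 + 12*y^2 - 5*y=c*(-2*y^2 - 8*y + 10) - 7*y^3 - 18*y^2 + 75*y - 50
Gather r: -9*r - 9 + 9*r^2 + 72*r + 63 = 9*r^2 + 63*r + 54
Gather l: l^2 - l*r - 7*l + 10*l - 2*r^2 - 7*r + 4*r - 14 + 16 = l^2 + l*(3 - r) - 2*r^2 - 3*r + 2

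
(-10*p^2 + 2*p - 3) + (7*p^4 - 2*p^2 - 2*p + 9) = 7*p^4 - 12*p^2 + 6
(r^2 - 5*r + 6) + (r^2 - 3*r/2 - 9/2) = 2*r^2 - 13*r/2 + 3/2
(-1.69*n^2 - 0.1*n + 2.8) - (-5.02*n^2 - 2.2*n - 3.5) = 3.33*n^2 + 2.1*n + 6.3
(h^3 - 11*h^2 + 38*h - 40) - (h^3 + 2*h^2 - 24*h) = -13*h^2 + 62*h - 40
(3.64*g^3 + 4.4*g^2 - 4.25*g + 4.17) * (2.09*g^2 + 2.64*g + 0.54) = 7.6076*g^5 + 18.8056*g^4 + 4.6991*g^3 - 0.1287*g^2 + 8.7138*g + 2.2518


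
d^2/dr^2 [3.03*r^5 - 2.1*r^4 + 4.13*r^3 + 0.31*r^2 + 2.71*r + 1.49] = 60.6*r^3 - 25.2*r^2 + 24.78*r + 0.62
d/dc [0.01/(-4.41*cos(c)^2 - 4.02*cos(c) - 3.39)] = -(0.0882*cos(c) + 0.0402)*sin(c)/(4.41*cos(c)^2 + 4.02*cos(c) + 3.39)^2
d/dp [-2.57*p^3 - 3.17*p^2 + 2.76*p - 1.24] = -7.71*p^2 - 6.34*p + 2.76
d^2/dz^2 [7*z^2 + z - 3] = 14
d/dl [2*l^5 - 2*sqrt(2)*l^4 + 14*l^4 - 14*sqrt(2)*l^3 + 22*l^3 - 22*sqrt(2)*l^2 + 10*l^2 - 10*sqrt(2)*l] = 10*l^4 - 8*sqrt(2)*l^3 + 56*l^3 - 42*sqrt(2)*l^2 + 66*l^2 - 44*sqrt(2)*l + 20*l - 10*sqrt(2)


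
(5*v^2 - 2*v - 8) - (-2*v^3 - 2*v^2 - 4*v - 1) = 2*v^3 + 7*v^2 + 2*v - 7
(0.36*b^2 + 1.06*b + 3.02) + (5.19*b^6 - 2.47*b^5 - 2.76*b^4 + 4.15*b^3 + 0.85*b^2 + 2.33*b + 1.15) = 5.19*b^6 - 2.47*b^5 - 2.76*b^4 + 4.15*b^3 + 1.21*b^2 + 3.39*b + 4.17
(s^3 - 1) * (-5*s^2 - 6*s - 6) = -5*s^5 - 6*s^4 - 6*s^3 + 5*s^2 + 6*s + 6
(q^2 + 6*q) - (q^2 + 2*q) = 4*q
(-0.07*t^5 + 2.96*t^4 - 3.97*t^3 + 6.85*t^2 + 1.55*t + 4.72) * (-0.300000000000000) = 0.021*t^5 - 0.888*t^4 + 1.191*t^3 - 2.055*t^2 - 0.465*t - 1.416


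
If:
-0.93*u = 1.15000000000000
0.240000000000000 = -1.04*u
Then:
No Solution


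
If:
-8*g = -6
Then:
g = 3/4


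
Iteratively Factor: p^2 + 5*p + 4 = (p + 4)*(p + 1)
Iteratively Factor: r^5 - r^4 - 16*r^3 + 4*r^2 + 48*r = (r - 4)*(r^4 + 3*r^3 - 4*r^2 - 12*r) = r*(r - 4)*(r^3 + 3*r^2 - 4*r - 12) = r*(r - 4)*(r + 2)*(r^2 + r - 6) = r*(r - 4)*(r - 2)*(r + 2)*(r + 3)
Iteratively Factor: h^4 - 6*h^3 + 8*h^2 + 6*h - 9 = (h - 3)*(h^3 - 3*h^2 - h + 3) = (h - 3)*(h - 1)*(h^2 - 2*h - 3) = (h - 3)^2*(h - 1)*(h + 1)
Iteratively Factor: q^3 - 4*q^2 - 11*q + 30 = (q - 5)*(q^2 + q - 6) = (q - 5)*(q - 2)*(q + 3)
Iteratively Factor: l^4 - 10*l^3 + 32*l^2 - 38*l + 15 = (l - 1)*(l^3 - 9*l^2 + 23*l - 15) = (l - 3)*(l - 1)*(l^2 - 6*l + 5) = (l - 3)*(l - 1)^2*(l - 5)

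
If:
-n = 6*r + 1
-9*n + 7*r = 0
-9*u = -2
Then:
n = -7/61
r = -9/61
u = 2/9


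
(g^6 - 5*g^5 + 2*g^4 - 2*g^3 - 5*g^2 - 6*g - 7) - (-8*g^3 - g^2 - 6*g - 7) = g^6 - 5*g^5 + 2*g^4 + 6*g^3 - 4*g^2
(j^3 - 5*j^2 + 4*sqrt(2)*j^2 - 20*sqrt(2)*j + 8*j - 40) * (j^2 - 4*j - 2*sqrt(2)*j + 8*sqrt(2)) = j^5 - 9*j^4 + 2*sqrt(2)*j^4 - 18*sqrt(2)*j^3 + 12*j^3 + 24*sqrt(2)*j^2 + 72*j^2 - 160*j + 144*sqrt(2)*j - 320*sqrt(2)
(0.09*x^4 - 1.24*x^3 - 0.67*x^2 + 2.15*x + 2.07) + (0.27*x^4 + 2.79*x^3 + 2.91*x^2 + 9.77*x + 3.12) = 0.36*x^4 + 1.55*x^3 + 2.24*x^2 + 11.92*x + 5.19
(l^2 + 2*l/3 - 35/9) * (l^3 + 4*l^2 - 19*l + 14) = l^5 + 14*l^4/3 - 182*l^3/9 - 128*l^2/9 + 749*l/9 - 490/9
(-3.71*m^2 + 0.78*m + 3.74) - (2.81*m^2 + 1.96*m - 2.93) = -6.52*m^2 - 1.18*m + 6.67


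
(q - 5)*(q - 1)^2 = q^3 - 7*q^2 + 11*q - 5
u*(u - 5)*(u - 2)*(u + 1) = u^4 - 6*u^3 + 3*u^2 + 10*u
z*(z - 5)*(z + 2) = z^3 - 3*z^2 - 10*z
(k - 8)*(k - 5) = k^2 - 13*k + 40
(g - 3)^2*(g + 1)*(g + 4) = g^4 - g^3 - 17*g^2 + 21*g + 36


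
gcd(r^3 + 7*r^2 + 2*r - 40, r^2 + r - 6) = r - 2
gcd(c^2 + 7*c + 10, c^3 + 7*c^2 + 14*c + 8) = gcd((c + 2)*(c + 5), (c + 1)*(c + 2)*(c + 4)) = c + 2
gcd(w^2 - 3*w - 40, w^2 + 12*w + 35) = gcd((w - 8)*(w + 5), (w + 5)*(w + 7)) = w + 5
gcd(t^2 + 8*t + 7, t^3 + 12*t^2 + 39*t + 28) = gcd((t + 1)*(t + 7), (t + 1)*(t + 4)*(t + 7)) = t^2 + 8*t + 7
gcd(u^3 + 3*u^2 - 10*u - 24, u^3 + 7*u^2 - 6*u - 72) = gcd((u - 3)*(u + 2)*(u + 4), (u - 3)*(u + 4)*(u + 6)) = u^2 + u - 12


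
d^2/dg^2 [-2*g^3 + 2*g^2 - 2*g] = 4 - 12*g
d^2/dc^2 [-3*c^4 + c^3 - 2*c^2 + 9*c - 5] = -36*c^2 + 6*c - 4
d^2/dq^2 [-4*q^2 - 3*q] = -8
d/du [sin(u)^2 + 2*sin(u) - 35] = 2*(sin(u) + 1)*cos(u)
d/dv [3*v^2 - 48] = 6*v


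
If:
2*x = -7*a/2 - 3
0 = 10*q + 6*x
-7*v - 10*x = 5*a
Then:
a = -4*x/7 - 6/7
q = -3*x/5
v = 30/49 - 50*x/49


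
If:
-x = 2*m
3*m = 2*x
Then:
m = 0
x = 0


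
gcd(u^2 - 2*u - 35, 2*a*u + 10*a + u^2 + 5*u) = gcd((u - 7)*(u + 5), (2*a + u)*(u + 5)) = u + 5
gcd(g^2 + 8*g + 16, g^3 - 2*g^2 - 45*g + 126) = 1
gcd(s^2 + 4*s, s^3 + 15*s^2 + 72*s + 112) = s + 4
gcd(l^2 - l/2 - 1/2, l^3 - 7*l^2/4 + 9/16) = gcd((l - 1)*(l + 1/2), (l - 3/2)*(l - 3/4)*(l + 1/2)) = l + 1/2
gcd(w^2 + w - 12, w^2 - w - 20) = w + 4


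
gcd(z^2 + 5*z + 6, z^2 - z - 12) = z + 3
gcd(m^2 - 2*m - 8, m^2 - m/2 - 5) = m + 2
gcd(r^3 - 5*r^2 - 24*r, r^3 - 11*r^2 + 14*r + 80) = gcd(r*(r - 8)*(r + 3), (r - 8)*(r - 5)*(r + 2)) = r - 8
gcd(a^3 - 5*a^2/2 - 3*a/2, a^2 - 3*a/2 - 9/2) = a - 3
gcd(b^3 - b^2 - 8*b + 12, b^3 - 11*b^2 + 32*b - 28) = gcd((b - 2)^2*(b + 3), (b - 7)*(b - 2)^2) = b^2 - 4*b + 4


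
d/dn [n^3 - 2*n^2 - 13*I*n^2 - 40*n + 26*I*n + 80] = 3*n^2 - 4*n - 26*I*n - 40 + 26*I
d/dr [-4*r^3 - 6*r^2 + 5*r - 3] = -12*r^2 - 12*r + 5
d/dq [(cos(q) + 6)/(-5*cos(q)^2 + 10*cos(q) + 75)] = (sin(q)^2 - 12*cos(q) - 4)*sin(q)/(5*(sin(q)^2 + 2*cos(q) + 14)^2)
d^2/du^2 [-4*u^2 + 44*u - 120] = -8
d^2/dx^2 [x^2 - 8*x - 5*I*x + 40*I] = 2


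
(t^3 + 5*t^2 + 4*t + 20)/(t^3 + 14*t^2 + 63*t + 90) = (t^2 + 4)/(t^2 + 9*t + 18)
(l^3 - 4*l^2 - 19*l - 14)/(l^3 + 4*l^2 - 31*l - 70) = (l^2 - 6*l - 7)/(l^2 + 2*l - 35)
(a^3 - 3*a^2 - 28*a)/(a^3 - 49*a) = (a + 4)/(a + 7)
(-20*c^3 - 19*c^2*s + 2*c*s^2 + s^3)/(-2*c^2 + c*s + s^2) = (-20*c^3 - 19*c^2*s + 2*c*s^2 + s^3)/(-2*c^2 + c*s + s^2)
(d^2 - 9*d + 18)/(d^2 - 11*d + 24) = (d - 6)/(d - 8)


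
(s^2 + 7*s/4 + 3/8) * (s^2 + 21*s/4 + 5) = s^4 + 7*s^3 + 233*s^2/16 + 343*s/32 + 15/8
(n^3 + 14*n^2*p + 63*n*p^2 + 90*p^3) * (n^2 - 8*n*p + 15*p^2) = n^5 + 6*n^4*p - 34*n^3*p^2 - 204*n^2*p^3 + 225*n*p^4 + 1350*p^5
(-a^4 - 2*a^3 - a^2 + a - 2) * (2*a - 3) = -2*a^5 - a^4 + 4*a^3 + 5*a^2 - 7*a + 6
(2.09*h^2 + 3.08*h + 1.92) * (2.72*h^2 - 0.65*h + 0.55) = 5.6848*h^4 + 7.0191*h^3 + 4.3699*h^2 + 0.446*h + 1.056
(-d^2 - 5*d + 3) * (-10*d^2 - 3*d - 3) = 10*d^4 + 53*d^3 - 12*d^2 + 6*d - 9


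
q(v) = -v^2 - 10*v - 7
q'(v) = -2*v - 10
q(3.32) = -51.22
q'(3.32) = -16.64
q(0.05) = -7.50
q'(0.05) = -10.10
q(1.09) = -19.09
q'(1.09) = -12.18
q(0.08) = -7.81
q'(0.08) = -10.16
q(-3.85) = 16.68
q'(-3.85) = -2.30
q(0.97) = -17.64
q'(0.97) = -11.94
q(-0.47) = -2.52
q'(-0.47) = -9.06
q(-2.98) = 13.92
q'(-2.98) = -4.04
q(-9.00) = 2.00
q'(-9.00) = 8.00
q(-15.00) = -82.00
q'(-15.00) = 20.00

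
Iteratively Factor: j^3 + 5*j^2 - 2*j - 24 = (j - 2)*(j^2 + 7*j + 12) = (j - 2)*(j + 4)*(j + 3)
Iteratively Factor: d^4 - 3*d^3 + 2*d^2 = (d)*(d^3 - 3*d^2 + 2*d) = d^2*(d^2 - 3*d + 2) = d^2*(d - 1)*(d - 2)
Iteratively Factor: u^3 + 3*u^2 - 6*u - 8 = (u - 2)*(u^2 + 5*u + 4) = (u - 2)*(u + 4)*(u + 1)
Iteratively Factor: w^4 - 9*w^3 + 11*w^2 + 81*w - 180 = (w - 5)*(w^3 - 4*w^2 - 9*w + 36) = (w - 5)*(w + 3)*(w^2 - 7*w + 12) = (w - 5)*(w - 4)*(w + 3)*(w - 3)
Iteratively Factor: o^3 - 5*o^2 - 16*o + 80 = (o + 4)*(o^2 - 9*o + 20) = (o - 5)*(o + 4)*(o - 4)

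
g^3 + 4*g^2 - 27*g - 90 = (g - 5)*(g + 3)*(g + 6)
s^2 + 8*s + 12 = (s + 2)*(s + 6)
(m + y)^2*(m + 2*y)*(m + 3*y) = m^4 + 7*m^3*y + 17*m^2*y^2 + 17*m*y^3 + 6*y^4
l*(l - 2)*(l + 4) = l^3 + 2*l^2 - 8*l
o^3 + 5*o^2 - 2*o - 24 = (o - 2)*(o + 3)*(o + 4)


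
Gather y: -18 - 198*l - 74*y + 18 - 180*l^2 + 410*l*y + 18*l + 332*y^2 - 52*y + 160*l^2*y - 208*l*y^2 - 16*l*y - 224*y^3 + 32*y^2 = -180*l^2 - 180*l - 224*y^3 + y^2*(364 - 208*l) + y*(160*l^2 + 394*l - 126)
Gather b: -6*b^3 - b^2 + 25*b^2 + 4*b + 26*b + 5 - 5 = -6*b^3 + 24*b^2 + 30*b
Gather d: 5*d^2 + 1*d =5*d^2 + d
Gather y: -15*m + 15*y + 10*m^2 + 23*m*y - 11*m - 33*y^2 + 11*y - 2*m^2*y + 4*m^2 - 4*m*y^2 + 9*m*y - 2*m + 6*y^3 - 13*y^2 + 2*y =14*m^2 - 28*m + 6*y^3 + y^2*(-4*m - 46) + y*(-2*m^2 + 32*m + 28)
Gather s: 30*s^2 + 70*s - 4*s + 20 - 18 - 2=30*s^2 + 66*s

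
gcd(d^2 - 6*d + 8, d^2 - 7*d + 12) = d - 4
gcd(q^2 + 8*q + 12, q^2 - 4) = q + 2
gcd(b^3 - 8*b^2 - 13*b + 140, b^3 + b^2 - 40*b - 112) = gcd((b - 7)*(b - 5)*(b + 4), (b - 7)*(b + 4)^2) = b^2 - 3*b - 28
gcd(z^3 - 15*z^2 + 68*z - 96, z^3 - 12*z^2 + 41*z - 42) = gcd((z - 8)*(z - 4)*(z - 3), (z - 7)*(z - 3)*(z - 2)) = z - 3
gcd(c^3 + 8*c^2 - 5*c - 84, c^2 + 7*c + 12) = c + 4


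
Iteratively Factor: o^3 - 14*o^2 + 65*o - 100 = (o - 5)*(o^2 - 9*o + 20) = (o - 5)^2*(o - 4)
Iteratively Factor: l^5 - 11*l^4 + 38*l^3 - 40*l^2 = (l - 4)*(l^4 - 7*l^3 + 10*l^2) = l*(l - 4)*(l^3 - 7*l^2 + 10*l) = l*(l - 5)*(l - 4)*(l^2 - 2*l) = l^2*(l - 5)*(l - 4)*(l - 2)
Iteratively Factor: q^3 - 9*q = (q + 3)*(q^2 - 3*q) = (q - 3)*(q + 3)*(q)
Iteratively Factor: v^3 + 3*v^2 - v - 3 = (v + 1)*(v^2 + 2*v - 3) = (v + 1)*(v + 3)*(v - 1)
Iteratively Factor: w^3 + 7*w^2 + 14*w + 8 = (w + 1)*(w^2 + 6*w + 8) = (w + 1)*(w + 4)*(w + 2)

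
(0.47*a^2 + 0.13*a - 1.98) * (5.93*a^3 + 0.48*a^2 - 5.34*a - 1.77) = 2.7871*a^5 + 0.9965*a^4 - 14.1888*a^3 - 2.4765*a^2 + 10.3431*a + 3.5046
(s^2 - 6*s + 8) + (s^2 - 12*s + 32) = 2*s^2 - 18*s + 40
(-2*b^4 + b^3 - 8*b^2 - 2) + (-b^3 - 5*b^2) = -2*b^4 - 13*b^2 - 2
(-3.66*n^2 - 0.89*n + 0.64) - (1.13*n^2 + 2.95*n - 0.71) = -4.79*n^2 - 3.84*n + 1.35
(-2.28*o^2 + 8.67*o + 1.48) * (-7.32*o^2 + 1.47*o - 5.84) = 16.6896*o^4 - 66.816*o^3 + 15.2265*o^2 - 48.4572*o - 8.6432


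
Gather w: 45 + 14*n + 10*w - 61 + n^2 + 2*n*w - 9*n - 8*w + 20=n^2 + 5*n + w*(2*n + 2) + 4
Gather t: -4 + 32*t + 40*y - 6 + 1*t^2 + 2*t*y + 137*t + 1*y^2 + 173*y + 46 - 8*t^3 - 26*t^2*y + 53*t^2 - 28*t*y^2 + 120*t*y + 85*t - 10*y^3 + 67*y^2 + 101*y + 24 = -8*t^3 + t^2*(54 - 26*y) + t*(-28*y^2 + 122*y + 254) - 10*y^3 + 68*y^2 + 314*y + 60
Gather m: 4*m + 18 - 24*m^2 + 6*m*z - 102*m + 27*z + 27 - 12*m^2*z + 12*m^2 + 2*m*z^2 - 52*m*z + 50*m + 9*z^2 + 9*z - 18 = m^2*(-12*z - 12) + m*(2*z^2 - 46*z - 48) + 9*z^2 + 36*z + 27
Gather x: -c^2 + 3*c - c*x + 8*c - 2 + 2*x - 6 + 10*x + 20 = -c^2 + 11*c + x*(12 - c) + 12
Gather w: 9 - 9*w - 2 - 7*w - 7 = -16*w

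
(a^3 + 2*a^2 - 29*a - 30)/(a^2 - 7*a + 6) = (a^3 + 2*a^2 - 29*a - 30)/(a^2 - 7*a + 6)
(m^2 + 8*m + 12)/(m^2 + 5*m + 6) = (m + 6)/(m + 3)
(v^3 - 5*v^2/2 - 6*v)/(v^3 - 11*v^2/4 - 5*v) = 2*(2*v + 3)/(4*v + 5)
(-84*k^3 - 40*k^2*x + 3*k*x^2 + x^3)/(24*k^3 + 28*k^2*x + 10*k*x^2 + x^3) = (-42*k^2 + k*x + x^2)/(12*k^2 + 8*k*x + x^2)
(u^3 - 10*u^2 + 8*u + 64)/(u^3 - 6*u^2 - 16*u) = (u - 4)/u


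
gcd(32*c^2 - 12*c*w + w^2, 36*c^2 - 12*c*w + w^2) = 1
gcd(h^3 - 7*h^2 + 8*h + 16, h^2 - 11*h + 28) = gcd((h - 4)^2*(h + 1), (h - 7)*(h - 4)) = h - 4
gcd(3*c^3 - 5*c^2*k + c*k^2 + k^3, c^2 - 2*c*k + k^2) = c^2 - 2*c*k + k^2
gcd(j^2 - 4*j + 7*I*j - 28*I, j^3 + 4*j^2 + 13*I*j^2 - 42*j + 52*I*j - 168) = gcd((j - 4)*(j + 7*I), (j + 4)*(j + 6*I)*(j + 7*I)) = j + 7*I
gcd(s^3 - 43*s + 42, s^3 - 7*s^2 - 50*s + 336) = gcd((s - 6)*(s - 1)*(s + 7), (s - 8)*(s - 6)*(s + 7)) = s^2 + s - 42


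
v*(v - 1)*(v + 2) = v^3 + v^2 - 2*v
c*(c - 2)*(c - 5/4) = c^3 - 13*c^2/4 + 5*c/2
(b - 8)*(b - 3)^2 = b^3 - 14*b^2 + 57*b - 72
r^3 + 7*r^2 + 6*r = r*(r + 1)*(r + 6)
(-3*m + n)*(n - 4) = -3*m*n + 12*m + n^2 - 4*n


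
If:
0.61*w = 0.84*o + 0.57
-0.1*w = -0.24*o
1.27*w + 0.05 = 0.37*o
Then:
No Solution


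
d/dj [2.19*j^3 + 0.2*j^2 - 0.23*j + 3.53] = 6.57*j^2 + 0.4*j - 0.23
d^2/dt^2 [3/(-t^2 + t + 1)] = 6*(-t^2 + t + (2*t - 1)^2 + 1)/(-t^2 + t + 1)^3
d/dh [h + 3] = 1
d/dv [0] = 0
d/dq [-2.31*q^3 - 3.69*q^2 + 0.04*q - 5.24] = -6.93*q^2 - 7.38*q + 0.04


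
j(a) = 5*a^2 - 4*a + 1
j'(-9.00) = -94.00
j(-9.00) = 442.00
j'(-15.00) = -154.00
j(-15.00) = 1186.00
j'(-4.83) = -52.30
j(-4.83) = 136.96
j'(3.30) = 29.00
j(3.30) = 42.25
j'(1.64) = 12.40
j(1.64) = 7.89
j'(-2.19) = -25.90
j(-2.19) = 33.74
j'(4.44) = 40.40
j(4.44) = 81.81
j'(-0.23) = -6.30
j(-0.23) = 2.18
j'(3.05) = 26.50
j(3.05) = 35.31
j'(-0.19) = -5.90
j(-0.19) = 1.94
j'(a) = 10*a - 4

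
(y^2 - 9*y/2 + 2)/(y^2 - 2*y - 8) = (y - 1/2)/(y + 2)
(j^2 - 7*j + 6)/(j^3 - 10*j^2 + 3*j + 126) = (j - 1)/(j^2 - 4*j - 21)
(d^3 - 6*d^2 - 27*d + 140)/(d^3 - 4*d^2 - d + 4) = (d^2 - 2*d - 35)/(d^2 - 1)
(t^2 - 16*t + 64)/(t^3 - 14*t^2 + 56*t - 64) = (t - 8)/(t^2 - 6*t + 8)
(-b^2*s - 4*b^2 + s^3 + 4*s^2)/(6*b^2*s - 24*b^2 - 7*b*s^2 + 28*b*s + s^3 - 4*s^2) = (b*s + 4*b + s^2 + 4*s)/(-6*b*s + 24*b + s^2 - 4*s)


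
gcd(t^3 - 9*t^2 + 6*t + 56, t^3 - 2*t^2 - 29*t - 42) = t^2 - 5*t - 14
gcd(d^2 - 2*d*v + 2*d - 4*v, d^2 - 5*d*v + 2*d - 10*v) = d + 2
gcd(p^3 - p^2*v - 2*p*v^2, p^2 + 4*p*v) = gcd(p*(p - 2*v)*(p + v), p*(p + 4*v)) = p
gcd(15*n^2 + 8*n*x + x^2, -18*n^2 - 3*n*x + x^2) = 3*n + x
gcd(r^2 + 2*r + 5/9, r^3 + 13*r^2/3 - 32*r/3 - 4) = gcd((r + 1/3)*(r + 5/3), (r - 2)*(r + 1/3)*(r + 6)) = r + 1/3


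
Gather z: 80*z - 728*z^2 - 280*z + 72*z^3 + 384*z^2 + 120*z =72*z^3 - 344*z^2 - 80*z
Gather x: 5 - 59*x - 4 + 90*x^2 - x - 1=90*x^2 - 60*x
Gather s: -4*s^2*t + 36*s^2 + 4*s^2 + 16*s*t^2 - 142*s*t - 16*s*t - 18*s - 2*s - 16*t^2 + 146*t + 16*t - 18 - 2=s^2*(40 - 4*t) + s*(16*t^2 - 158*t - 20) - 16*t^2 + 162*t - 20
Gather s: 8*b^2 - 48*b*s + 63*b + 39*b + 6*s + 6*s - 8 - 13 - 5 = 8*b^2 + 102*b + s*(12 - 48*b) - 26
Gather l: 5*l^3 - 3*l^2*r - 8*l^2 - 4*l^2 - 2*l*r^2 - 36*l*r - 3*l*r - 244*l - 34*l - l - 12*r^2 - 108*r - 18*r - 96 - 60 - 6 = 5*l^3 + l^2*(-3*r - 12) + l*(-2*r^2 - 39*r - 279) - 12*r^2 - 126*r - 162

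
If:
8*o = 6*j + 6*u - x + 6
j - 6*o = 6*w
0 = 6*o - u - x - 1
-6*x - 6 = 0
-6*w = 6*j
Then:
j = -21/116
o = -49/232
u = -147/116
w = 21/116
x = -1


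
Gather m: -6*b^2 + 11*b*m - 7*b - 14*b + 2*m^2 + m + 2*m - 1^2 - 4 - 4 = -6*b^2 - 21*b + 2*m^2 + m*(11*b + 3) - 9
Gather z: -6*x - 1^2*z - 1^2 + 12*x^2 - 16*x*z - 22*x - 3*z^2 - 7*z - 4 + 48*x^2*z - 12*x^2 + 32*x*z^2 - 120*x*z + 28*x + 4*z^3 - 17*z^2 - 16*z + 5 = 4*z^3 + z^2*(32*x - 20) + z*(48*x^2 - 136*x - 24)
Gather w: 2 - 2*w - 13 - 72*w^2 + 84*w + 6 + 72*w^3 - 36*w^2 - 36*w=72*w^3 - 108*w^2 + 46*w - 5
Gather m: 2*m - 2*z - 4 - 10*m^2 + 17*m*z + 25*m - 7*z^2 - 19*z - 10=-10*m^2 + m*(17*z + 27) - 7*z^2 - 21*z - 14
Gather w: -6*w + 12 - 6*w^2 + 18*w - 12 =-6*w^2 + 12*w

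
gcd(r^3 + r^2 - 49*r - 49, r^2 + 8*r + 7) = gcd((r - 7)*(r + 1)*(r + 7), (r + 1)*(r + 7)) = r^2 + 8*r + 7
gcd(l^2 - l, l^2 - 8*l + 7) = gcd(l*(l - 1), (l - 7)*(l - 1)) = l - 1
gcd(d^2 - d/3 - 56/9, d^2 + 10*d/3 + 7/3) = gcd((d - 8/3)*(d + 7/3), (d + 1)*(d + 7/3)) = d + 7/3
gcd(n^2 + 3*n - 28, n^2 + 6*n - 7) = n + 7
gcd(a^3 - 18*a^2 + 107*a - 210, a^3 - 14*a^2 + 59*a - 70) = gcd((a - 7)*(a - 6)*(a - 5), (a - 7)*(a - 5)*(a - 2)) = a^2 - 12*a + 35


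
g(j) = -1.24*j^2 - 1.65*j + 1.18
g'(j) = -2.48*j - 1.65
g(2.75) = -12.74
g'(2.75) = -8.47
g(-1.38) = 1.10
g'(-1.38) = 1.77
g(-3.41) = -7.61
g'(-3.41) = 6.81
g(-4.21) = -13.85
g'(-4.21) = 8.79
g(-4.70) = -18.46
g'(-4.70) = 10.01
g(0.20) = 0.80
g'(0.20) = -2.15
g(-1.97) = -0.38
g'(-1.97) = 3.24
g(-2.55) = -2.68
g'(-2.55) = 4.67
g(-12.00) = -157.58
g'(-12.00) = 28.11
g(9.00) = -114.11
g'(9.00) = -23.97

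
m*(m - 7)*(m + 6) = m^3 - m^2 - 42*m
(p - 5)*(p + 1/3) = p^2 - 14*p/3 - 5/3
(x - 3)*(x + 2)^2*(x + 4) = x^4 + 5*x^3 - 4*x^2 - 44*x - 48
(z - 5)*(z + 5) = z^2 - 25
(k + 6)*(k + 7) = k^2 + 13*k + 42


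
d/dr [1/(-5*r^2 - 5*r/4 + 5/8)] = 16*(8*r + 1)/(5*(8*r^2 + 2*r - 1)^2)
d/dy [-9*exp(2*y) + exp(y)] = (1 - 18*exp(y))*exp(y)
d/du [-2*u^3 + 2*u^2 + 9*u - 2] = -6*u^2 + 4*u + 9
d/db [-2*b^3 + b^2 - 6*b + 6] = -6*b^2 + 2*b - 6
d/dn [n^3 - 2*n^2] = n*(3*n - 4)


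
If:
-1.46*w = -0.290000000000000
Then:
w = 0.20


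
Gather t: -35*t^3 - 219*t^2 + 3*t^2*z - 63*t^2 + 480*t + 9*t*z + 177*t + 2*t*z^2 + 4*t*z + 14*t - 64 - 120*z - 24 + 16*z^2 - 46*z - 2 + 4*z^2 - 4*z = -35*t^3 + t^2*(3*z - 282) + t*(2*z^2 + 13*z + 671) + 20*z^2 - 170*z - 90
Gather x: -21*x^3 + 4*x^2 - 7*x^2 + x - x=-21*x^3 - 3*x^2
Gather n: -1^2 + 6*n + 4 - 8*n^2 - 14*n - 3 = -8*n^2 - 8*n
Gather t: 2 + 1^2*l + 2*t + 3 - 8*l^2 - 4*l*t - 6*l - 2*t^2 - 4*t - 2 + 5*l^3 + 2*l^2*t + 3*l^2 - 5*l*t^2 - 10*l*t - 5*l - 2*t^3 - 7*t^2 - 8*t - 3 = 5*l^3 - 5*l^2 - 10*l - 2*t^3 + t^2*(-5*l - 9) + t*(2*l^2 - 14*l - 10)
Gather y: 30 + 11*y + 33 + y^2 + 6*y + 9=y^2 + 17*y + 72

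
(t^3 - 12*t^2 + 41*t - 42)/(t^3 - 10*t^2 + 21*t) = (t - 2)/t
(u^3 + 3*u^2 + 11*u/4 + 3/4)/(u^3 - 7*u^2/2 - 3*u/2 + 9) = (2*u^2 + 3*u + 1)/(2*(u^2 - 5*u + 6))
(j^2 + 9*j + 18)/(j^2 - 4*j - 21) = (j + 6)/(j - 7)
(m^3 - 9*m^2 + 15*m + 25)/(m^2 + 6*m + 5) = (m^2 - 10*m + 25)/(m + 5)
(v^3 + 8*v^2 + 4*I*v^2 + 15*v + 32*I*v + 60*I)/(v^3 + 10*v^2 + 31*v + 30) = (v + 4*I)/(v + 2)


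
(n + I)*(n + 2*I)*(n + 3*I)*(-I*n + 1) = -I*n^4 + 7*n^3 + 17*I*n^2 - 17*n - 6*I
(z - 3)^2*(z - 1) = z^3 - 7*z^2 + 15*z - 9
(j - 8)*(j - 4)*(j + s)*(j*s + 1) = j^4*s + j^3*s^2 - 12*j^3*s + j^3 - 12*j^2*s^2 + 33*j^2*s - 12*j^2 + 32*j*s^2 - 12*j*s + 32*j + 32*s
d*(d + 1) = d^2 + d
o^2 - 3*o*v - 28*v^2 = (o - 7*v)*(o + 4*v)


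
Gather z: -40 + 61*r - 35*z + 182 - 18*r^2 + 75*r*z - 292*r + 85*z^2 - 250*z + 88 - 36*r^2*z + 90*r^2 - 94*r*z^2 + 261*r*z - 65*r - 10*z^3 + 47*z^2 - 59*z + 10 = 72*r^2 - 296*r - 10*z^3 + z^2*(132 - 94*r) + z*(-36*r^2 + 336*r - 344) + 240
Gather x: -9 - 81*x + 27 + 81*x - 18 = 0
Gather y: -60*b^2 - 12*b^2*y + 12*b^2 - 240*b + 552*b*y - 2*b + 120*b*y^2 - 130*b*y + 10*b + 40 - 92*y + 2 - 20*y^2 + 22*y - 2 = -48*b^2 - 232*b + y^2*(120*b - 20) + y*(-12*b^2 + 422*b - 70) + 40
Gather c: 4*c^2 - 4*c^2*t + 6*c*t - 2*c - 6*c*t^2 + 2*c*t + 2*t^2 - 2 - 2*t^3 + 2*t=c^2*(4 - 4*t) + c*(-6*t^2 + 8*t - 2) - 2*t^3 + 2*t^2 + 2*t - 2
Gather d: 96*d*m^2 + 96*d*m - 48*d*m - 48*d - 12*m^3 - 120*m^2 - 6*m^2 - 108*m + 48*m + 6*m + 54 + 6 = d*(96*m^2 + 48*m - 48) - 12*m^3 - 126*m^2 - 54*m + 60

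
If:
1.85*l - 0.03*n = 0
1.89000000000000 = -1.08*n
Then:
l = -0.03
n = -1.75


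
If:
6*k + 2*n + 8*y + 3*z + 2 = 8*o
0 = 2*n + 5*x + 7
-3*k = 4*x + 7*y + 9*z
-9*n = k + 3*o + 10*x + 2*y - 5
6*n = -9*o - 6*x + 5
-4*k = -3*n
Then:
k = 2982/409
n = 3976/409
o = -8833/3681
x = -2163/409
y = -18220/1227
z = 126658/11043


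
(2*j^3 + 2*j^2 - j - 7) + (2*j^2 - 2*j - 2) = 2*j^3 + 4*j^2 - 3*j - 9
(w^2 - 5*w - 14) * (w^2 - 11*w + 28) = w^4 - 16*w^3 + 69*w^2 + 14*w - 392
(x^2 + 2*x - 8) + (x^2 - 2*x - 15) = 2*x^2 - 23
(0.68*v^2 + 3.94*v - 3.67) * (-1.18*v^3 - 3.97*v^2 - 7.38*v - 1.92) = -0.8024*v^5 - 7.3488*v^4 - 16.3296*v^3 - 15.8129*v^2 + 19.5198*v + 7.0464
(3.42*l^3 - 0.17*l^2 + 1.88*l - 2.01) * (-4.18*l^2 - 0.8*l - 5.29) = -14.2956*l^5 - 2.0254*l^4 - 25.8142*l^3 + 7.7971*l^2 - 8.3372*l + 10.6329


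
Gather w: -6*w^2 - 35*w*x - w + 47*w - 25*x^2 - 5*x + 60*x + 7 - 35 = -6*w^2 + w*(46 - 35*x) - 25*x^2 + 55*x - 28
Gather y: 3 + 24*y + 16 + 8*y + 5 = 32*y + 24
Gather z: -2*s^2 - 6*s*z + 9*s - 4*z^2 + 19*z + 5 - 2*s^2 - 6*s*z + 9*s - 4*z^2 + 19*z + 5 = -4*s^2 + 18*s - 8*z^2 + z*(38 - 12*s) + 10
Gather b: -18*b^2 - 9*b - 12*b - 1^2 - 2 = -18*b^2 - 21*b - 3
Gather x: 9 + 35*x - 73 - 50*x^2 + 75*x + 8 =-50*x^2 + 110*x - 56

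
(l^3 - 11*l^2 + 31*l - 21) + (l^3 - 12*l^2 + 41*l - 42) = 2*l^3 - 23*l^2 + 72*l - 63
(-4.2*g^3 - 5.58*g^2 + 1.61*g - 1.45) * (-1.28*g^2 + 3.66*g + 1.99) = 5.376*g^5 - 8.2296*g^4 - 30.8416*g^3 - 3.3556*g^2 - 2.1031*g - 2.8855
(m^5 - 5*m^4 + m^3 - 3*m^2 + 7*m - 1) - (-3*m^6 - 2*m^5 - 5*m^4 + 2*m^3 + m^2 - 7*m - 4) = 3*m^6 + 3*m^5 - m^3 - 4*m^2 + 14*m + 3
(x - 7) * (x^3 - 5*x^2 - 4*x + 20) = x^4 - 12*x^3 + 31*x^2 + 48*x - 140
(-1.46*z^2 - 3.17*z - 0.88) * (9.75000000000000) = -14.235*z^2 - 30.9075*z - 8.58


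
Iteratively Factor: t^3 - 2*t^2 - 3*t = (t + 1)*(t^2 - 3*t) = t*(t + 1)*(t - 3)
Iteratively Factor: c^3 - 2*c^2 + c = (c - 1)*(c^2 - c) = (c - 1)^2*(c)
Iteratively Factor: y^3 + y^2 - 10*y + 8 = (y - 2)*(y^2 + 3*y - 4) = (y - 2)*(y + 4)*(y - 1)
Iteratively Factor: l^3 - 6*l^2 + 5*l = (l)*(l^2 - 6*l + 5) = l*(l - 5)*(l - 1)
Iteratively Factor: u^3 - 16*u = (u + 4)*(u^2 - 4*u) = (u - 4)*(u + 4)*(u)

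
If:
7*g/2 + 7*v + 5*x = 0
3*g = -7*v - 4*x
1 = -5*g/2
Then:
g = -2/5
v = 2/35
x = 1/5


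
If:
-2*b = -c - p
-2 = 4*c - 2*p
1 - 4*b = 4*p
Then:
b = -1/28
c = -5/14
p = 2/7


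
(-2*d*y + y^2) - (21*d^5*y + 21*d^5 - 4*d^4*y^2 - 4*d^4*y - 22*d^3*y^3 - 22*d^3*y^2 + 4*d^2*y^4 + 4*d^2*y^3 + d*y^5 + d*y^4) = -21*d^5*y - 21*d^5 + 4*d^4*y^2 + 4*d^4*y + 22*d^3*y^3 + 22*d^3*y^2 - 4*d^2*y^4 - 4*d^2*y^3 - d*y^5 - d*y^4 - 2*d*y + y^2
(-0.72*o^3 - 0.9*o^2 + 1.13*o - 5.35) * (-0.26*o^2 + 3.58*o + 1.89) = 0.1872*o^5 - 2.3436*o^4 - 4.8766*o^3 + 3.7354*o^2 - 17.0173*o - 10.1115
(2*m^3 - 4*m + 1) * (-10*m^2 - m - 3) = -20*m^5 - 2*m^4 + 34*m^3 - 6*m^2 + 11*m - 3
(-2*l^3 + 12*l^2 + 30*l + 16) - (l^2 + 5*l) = -2*l^3 + 11*l^2 + 25*l + 16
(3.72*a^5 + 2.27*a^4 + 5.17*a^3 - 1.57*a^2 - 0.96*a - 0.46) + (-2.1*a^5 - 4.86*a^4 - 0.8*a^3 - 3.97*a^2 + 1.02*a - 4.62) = 1.62*a^5 - 2.59*a^4 + 4.37*a^3 - 5.54*a^2 + 0.0600000000000001*a - 5.08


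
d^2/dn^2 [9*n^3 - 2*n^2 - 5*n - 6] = 54*n - 4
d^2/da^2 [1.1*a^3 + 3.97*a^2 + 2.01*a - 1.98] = 6.6*a + 7.94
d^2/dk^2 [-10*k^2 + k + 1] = -20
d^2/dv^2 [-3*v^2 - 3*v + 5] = -6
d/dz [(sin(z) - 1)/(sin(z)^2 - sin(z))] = -cos(z)/sin(z)^2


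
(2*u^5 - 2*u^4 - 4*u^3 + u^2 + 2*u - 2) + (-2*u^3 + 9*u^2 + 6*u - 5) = 2*u^5 - 2*u^4 - 6*u^3 + 10*u^2 + 8*u - 7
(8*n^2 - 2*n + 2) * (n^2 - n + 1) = 8*n^4 - 10*n^3 + 12*n^2 - 4*n + 2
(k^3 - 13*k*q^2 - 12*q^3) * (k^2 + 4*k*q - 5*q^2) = k^5 + 4*k^4*q - 18*k^3*q^2 - 64*k^2*q^3 + 17*k*q^4 + 60*q^5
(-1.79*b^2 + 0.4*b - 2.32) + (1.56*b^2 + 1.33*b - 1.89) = -0.23*b^2 + 1.73*b - 4.21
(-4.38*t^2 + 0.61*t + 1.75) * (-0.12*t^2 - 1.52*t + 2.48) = 0.5256*t^4 + 6.5844*t^3 - 11.9996*t^2 - 1.1472*t + 4.34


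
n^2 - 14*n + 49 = (n - 7)^2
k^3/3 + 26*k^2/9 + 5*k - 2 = (k/3 + 1)*(k - 1/3)*(k + 6)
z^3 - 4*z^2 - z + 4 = (z - 4)*(z - 1)*(z + 1)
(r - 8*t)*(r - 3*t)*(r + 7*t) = r^3 - 4*r^2*t - 53*r*t^2 + 168*t^3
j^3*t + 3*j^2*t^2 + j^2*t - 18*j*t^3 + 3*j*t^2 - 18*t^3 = (j - 3*t)*(j + 6*t)*(j*t + t)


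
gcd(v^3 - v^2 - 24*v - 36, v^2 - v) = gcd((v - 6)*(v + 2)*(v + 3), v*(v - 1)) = 1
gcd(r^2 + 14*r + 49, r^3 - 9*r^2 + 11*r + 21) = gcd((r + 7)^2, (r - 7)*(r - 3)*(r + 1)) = 1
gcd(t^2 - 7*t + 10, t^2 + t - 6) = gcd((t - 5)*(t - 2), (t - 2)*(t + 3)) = t - 2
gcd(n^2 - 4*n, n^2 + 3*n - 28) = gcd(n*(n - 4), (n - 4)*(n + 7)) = n - 4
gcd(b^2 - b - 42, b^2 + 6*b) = b + 6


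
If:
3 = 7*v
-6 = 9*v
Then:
No Solution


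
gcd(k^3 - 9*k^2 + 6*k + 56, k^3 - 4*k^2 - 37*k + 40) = 1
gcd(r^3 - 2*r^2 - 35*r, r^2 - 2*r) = r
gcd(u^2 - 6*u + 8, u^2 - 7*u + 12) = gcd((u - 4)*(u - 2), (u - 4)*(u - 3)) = u - 4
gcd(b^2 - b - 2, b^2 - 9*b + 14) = b - 2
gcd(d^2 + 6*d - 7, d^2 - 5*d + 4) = d - 1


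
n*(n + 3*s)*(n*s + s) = n^3*s + 3*n^2*s^2 + n^2*s + 3*n*s^2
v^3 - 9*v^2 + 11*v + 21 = (v - 7)*(v - 3)*(v + 1)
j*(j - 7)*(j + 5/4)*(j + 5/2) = j^4 - 13*j^3/4 - 185*j^2/8 - 175*j/8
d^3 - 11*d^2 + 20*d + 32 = (d - 8)*(d - 4)*(d + 1)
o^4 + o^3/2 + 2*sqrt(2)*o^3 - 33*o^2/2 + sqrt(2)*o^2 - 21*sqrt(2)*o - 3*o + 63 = (o - 3)*(o + 7/2)*(o - sqrt(2))*(o + 3*sqrt(2))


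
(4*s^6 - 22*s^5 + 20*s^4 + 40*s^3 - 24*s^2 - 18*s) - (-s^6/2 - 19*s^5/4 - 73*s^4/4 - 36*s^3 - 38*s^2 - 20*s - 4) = 9*s^6/2 - 69*s^5/4 + 153*s^4/4 + 76*s^3 + 14*s^2 + 2*s + 4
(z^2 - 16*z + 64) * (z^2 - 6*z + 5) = z^4 - 22*z^3 + 165*z^2 - 464*z + 320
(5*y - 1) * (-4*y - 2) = -20*y^2 - 6*y + 2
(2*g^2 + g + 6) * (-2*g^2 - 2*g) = -4*g^4 - 6*g^3 - 14*g^2 - 12*g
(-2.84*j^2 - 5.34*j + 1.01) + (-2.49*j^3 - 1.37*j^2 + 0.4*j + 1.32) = -2.49*j^3 - 4.21*j^2 - 4.94*j + 2.33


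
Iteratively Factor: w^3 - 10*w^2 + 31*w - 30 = (w - 2)*(w^2 - 8*w + 15) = (w - 3)*(w - 2)*(w - 5)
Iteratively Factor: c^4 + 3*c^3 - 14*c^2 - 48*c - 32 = (c - 4)*(c^3 + 7*c^2 + 14*c + 8) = (c - 4)*(c + 2)*(c^2 + 5*c + 4) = (c - 4)*(c + 1)*(c + 2)*(c + 4)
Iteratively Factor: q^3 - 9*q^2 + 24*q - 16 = (q - 1)*(q^2 - 8*q + 16) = (q - 4)*(q - 1)*(q - 4)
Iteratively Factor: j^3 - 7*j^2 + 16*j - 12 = (j - 2)*(j^2 - 5*j + 6) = (j - 3)*(j - 2)*(j - 2)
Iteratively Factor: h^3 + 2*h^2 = (h)*(h^2 + 2*h) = h*(h + 2)*(h)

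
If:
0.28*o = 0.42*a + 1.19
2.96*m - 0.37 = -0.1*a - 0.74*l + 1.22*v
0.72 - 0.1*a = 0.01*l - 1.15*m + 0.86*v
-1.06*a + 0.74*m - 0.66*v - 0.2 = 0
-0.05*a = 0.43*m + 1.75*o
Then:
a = 132.80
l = 1445.06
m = -843.42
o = 203.45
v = -1159.23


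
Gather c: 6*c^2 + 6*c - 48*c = 6*c^2 - 42*c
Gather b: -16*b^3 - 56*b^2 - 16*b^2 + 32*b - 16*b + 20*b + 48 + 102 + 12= -16*b^3 - 72*b^2 + 36*b + 162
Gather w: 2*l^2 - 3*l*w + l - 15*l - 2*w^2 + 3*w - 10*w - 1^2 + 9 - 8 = 2*l^2 - 14*l - 2*w^2 + w*(-3*l - 7)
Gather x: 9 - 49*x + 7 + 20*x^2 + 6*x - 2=20*x^2 - 43*x + 14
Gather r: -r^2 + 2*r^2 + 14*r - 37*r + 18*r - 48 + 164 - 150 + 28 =r^2 - 5*r - 6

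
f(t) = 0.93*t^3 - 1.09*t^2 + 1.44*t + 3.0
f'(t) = 2.79*t^2 - 2.18*t + 1.44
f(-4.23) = -92.98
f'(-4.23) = 60.58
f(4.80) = 87.65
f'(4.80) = 55.26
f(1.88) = 8.03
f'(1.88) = 7.20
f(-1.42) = -3.91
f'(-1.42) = 10.16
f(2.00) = 8.96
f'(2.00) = 8.24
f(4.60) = 77.08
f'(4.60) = 50.45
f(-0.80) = 0.67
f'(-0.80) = 4.97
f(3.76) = 42.44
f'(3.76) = 32.69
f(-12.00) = -1778.28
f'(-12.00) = 429.36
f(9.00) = 605.64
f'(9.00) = 207.81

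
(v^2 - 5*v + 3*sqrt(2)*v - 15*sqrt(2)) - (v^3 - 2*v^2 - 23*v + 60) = -v^3 + 3*v^2 + 3*sqrt(2)*v + 18*v - 60 - 15*sqrt(2)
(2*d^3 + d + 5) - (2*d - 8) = 2*d^3 - d + 13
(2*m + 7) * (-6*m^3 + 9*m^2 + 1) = -12*m^4 - 24*m^3 + 63*m^2 + 2*m + 7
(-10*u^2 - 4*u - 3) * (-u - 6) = 10*u^3 + 64*u^2 + 27*u + 18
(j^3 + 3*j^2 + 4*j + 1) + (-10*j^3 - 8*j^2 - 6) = -9*j^3 - 5*j^2 + 4*j - 5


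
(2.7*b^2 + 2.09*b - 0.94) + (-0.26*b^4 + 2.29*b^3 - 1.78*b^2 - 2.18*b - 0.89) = -0.26*b^4 + 2.29*b^3 + 0.92*b^2 - 0.0900000000000003*b - 1.83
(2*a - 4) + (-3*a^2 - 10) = -3*a^2 + 2*a - 14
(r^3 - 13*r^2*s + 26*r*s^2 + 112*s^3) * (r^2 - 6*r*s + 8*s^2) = r^5 - 19*r^4*s + 112*r^3*s^2 - 148*r^2*s^3 - 464*r*s^4 + 896*s^5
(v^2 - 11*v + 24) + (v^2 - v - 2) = 2*v^2 - 12*v + 22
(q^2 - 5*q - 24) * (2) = 2*q^2 - 10*q - 48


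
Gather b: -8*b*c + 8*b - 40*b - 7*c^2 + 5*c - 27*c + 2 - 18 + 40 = b*(-8*c - 32) - 7*c^2 - 22*c + 24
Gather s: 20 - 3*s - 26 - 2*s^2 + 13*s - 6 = -2*s^2 + 10*s - 12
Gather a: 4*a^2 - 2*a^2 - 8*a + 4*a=2*a^2 - 4*a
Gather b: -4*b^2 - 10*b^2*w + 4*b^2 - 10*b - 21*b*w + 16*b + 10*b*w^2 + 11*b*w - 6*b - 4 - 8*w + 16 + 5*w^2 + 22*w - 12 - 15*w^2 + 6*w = -10*b^2*w + b*(10*w^2 - 10*w) - 10*w^2 + 20*w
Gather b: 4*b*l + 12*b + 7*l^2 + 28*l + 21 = b*(4*l + 12) + 7*l^2 + 28*l + 21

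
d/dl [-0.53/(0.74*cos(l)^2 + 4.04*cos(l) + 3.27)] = -(0.7844*cos(l) + 2.1412)*sin(l)/(0.74*cos(l)^2 + 4.04*cos(l) + 3.27)^2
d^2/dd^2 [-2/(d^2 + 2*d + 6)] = 4*(d^2 + 2*d - 4*(d + 1)^2 + 6)/(d^2 + 2*d + 6)^3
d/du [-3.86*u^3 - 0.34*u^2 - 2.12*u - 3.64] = -11.58*u^2 - 0.68*u - 2.12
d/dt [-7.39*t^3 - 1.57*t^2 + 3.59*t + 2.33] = -22.17*t^2 - 3.14*t + 3.59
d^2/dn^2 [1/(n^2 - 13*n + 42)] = 2*(-n^2 + 13*n + (2*n - 13)^2 - 42)/(n^2 - 13*n + 42)^3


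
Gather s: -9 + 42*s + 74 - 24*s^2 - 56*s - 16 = -24*s^2 - 14*s + 49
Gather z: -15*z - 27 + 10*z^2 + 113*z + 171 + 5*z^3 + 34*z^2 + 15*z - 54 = 5*z^3 + 44*z^2 + 113*z + 90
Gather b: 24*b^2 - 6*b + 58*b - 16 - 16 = 24*b^2 + 52*b - 32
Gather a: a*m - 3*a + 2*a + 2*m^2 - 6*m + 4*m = a*(m - 1) + 2*m^2 - 2*m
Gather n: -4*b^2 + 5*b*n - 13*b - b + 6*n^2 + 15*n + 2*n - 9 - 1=-4*b^2 - 14*b + 6*n^2 + n*(5*b + 17) - 10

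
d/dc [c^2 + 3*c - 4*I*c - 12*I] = 2*c + 3 - 4*I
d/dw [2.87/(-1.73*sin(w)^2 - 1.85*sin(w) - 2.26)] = (9.9302*sin(w) + 5.3095)*cos(w)/(1.73*sin(w)^2 + 1.85*sin(w) + 2.26)^2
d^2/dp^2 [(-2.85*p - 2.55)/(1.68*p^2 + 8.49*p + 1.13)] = (-(2.85*p + 2.55)*(3.36*p + 8.49)*(6.72*p + 16.98) + (28.728*p + 56.961)*(1.68*p^2 + 8.49*p + 1.13))/(1.68*p^2 + 8.49*p + 1.13)^3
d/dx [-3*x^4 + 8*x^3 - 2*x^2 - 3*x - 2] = -12*x^3 + 24*x^2 - 4*x - 3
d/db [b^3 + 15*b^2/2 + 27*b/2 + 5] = 3*b^2 + 15*b + 27/2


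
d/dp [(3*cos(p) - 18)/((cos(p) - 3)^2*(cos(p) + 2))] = 6*(cos(p) - 8)*sin(p)*cos(p)/((cos(p) - 3)^3*(cos(p) + 2)^2)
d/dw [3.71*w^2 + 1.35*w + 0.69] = 7.42*w + 1.35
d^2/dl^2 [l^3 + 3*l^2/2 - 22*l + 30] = 6*l + 3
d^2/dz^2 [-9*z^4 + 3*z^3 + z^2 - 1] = -108*z^2 + 18*z + 2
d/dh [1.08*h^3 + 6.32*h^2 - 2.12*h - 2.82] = 3.24*h^2 + 12.64*h - 2.12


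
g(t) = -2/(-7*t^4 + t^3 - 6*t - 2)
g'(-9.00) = 0.00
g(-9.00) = 0.00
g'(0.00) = -3.00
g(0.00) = 1.00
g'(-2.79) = 0.01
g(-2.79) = 0.00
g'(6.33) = -0.00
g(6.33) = 0.00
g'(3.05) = -0.00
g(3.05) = 0.00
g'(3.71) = -0.00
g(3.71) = 0.00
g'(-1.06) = 1.91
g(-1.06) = 0.35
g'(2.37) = -0.01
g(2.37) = 0.01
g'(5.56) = -0.00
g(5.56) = 0.00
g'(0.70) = -0.50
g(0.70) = 0.27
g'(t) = -2*(28*t^3 - 3*t^2 + 6)/(-7*t^4 + t^3 - 6*t - 2)^2 = 2*(-28*t^3 + 3*t^2 - 6)/(7*t^4 - t^3 + 6*t + 2)^2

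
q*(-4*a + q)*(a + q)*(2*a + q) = -8*a^3*q - 10*a^2*q^2 - a*q^3 + q^4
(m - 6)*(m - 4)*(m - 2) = m^3 - 12*m^2 + 44*m - 48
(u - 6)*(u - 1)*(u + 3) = u^3 - 4*u^2 - 15*u + 18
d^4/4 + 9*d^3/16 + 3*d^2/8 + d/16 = d*(d/4 + 1/4)*(d + 1/4)*(d + 1)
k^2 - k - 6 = (k - 3)*(k + 2)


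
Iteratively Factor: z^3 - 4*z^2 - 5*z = (z - 5)*(z^2 + z) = z*(z - 5)*(z + 1)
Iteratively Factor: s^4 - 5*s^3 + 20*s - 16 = (s - 4)*(s^3 - s^2 - 4*s + 4) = (s - 4)*(s + 2)*(s^2 - 3*s + 2) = (s - 4)*(s - 1)*(s + 2)*(s - 2)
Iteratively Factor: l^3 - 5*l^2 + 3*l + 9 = (l - 3)*(l^2 - 2*l - 3) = (l - 3)*(l + 1)*(l - 3)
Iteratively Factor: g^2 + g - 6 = (g - 2)*(g + 3)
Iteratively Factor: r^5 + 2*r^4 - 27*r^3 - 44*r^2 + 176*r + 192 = (r + 1)*(r^4 + r^3 - 28*r^2 - 16*r + 192) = (r + 1)*(r + 4)*(r^3 - 3*r^2 - 16*r + 48) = (r + 1)*(r + 4)^2*(r^2 - 7*r + 12) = (r - 3)*(r + 1)*(r + 4)^2*(r - 4)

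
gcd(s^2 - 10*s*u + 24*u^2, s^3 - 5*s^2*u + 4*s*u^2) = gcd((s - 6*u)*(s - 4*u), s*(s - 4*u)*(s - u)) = s - 4*u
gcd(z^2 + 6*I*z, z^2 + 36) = z + 6*I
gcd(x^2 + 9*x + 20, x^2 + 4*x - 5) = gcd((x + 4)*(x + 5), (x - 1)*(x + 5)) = x + 5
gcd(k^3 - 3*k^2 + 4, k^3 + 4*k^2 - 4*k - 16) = k - 2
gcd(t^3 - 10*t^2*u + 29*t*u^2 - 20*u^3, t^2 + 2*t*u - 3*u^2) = t - u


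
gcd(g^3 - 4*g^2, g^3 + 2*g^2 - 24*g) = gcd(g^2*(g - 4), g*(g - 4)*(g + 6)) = g^2 - 4*g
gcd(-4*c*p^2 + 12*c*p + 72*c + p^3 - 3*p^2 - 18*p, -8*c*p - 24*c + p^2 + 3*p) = p + 3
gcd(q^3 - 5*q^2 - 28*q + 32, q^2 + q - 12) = q + 4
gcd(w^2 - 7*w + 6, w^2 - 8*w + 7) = w - 1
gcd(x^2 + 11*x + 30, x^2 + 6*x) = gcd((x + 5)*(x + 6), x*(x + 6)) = x + 6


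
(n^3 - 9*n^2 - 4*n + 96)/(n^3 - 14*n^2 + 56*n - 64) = (n + 3)/(n - 2)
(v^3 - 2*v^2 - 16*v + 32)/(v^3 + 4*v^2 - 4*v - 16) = (v - 4)/(v + 2)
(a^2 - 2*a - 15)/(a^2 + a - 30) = (a + 3)/(a + 6)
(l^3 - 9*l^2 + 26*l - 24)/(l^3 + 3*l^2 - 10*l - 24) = (l^2 - 6*l + 8)/(l^2 + 6*l + 8)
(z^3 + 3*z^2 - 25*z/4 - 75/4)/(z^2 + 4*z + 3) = (z^2 - 25/4)/(z + 1)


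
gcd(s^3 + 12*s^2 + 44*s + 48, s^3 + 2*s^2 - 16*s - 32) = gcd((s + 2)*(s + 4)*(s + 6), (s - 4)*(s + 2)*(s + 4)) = s^2 + 6*s + 8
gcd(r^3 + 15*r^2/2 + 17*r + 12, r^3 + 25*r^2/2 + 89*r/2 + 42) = r^2 + 11*r/2 + 6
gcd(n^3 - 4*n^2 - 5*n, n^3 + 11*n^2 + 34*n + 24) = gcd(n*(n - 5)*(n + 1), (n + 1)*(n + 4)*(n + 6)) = n + 1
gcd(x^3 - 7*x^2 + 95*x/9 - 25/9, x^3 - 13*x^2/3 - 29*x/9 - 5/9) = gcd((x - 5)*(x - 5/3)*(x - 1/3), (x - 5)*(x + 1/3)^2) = x - 5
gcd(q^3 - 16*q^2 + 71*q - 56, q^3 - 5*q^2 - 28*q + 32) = q^2 - 9*q + 8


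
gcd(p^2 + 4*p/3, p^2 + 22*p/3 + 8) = p + 4/3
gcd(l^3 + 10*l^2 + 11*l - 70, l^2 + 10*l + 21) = l + 7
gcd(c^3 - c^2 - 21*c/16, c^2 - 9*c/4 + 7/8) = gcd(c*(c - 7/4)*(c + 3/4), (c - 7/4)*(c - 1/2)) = c - 7/4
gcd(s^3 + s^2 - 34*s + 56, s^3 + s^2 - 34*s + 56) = s^3 + s^2 - 34*s + 56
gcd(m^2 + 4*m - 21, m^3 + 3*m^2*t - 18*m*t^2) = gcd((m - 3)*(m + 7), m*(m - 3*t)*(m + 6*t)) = 1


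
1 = 1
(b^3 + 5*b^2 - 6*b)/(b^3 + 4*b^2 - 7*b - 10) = b*(b^2 + 5*b - 6)/(b^3 + 4*b^2 - 7*b - 10)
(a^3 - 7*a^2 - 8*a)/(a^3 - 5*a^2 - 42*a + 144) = a*(a + 1)/(a^2 + 3*a - 18)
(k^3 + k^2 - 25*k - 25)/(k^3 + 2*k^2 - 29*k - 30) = (k + 5)/(k + 6)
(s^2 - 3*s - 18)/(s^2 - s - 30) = (s + 3)/(s + 5)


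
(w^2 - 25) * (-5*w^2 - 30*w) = -5*w^4 - 30*w^3 + 125*w^2 + 750*w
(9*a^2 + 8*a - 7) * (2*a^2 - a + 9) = 18*a^4 + 7*a^3 + 59*a^2 + 79*a - 63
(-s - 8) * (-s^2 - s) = s^3 + 9*s^2 + 8*s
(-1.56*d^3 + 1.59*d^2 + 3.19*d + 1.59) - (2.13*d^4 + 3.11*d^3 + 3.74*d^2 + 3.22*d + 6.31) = -2.13*d^4 - 4.67*d^3 - 2.15*d^2 - 0.0300000000000002*d - 4.72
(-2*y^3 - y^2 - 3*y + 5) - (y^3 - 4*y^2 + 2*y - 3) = -3*y^3 + 3*y^2 - 5*y + 8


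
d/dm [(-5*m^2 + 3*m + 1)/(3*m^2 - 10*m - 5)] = (41*m^2 + 44*m - 5)/(9*m^4 - 60*m^3 + 70*m^2 + 100*m + 25)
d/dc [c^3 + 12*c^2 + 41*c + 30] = 3*c^2 + 24*c + 41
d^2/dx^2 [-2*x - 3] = 0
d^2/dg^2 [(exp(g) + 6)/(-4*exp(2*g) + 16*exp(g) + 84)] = (-exp(4*g) - 28*exp(3*g) - 54*exp(2*g) - 516*exp(g) + 63)*exp(g)/(4*(exp(6*g) - 12*exp(5*g) - 15*exp(4*g) + 440*exp(3*g) + 315*exp(2*g) - 5292*exp(g) - 9261))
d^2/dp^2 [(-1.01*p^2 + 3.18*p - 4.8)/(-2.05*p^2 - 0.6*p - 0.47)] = (-29.2125*p^3 + 115.19319*p^2 + 53.80758*p - 3.553862)/(8.615125*p^6 + 7.5645*p^5 + 8.139525*p^4 + 3.6846*p^3 + 1.866135*p^2 + 0.39762*p + 0.103823)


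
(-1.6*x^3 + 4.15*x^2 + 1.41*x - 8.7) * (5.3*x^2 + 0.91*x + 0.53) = -8.48*x^5 + 20.539*x^4 + 10.4015*x^3 - 42.6274*x^2 - 7.1697*x - 4.611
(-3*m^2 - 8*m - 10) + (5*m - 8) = -3*m^2 - 3*m - 18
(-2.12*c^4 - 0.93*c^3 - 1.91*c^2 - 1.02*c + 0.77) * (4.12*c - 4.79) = -8.7344*c^5 + 6.3232*c^4 - 3.4145*c^3 + 4.9465*c^2 + 8.0582*c - 3.6883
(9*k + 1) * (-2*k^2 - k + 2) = -18*k^3 - 11*k^2 + 17*k + 2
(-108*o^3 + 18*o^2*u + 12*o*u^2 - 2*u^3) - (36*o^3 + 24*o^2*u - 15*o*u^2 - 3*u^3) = -144*o^3 - 6*o^2*u + 27*o*u^2 + u^3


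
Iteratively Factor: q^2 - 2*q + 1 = (q - 1)*(q - 1)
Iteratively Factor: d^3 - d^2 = (d - 1)*(d^2) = d*(d - 1)*(d)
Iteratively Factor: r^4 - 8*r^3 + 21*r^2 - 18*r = (r - 2)*(r^3 - 6*r^2 + 9*r) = (r - 3)*(r - 2)*(r^2 - 3*r) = r*(r - 3)*(r - 2)*(r - 3)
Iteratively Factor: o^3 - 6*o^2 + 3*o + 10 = (o - 2)*(o^2 - 4*o - 5) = (o - 2)*(o + 1)*(o - 5)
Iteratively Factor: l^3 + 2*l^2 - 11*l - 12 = (l - 3)*(l^2 + 5*l + 4) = (l - 3)*(l + 1)*(l + 4)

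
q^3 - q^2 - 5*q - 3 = (q - 3)*(q + 1)^2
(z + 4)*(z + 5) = z^2 + 9*z + 20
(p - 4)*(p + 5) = p^2 + p - 20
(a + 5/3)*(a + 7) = a^2 + 26*a/3 + 35/3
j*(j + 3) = j^2 + 3*j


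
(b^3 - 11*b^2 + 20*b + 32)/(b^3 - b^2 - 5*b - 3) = (b^2 - 12*b + 32)/(b^2 - 2*b - 3)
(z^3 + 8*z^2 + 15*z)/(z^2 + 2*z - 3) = z*(z + 5)/(z - 1)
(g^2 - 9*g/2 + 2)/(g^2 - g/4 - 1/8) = 4*(g - 4)/(4*g + 1)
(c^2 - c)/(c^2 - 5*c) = (c - 1)/(c - 5)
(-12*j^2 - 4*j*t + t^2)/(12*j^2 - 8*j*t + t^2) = (2*j + t)/(-2*j + t)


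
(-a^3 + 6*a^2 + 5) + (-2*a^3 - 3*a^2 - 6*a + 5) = -3*a^3 + 3*a^2 - 6*a + 10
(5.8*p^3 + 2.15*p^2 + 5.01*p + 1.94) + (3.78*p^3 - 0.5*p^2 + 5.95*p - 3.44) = 9.58*p^3 + 1.65*p^2 + 10.96*p - 1.5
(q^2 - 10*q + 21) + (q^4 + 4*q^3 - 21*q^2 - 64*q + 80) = q^4 + 4*q^3 - 20*q^2 - 74*q + 101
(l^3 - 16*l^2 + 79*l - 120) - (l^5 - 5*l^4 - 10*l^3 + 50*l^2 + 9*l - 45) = -l^5 + 5*l^4 + 11*l^3 - 66*l^2 + 70*l - 75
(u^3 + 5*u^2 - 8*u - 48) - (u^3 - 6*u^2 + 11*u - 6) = 11*u^2 - 19*u - 42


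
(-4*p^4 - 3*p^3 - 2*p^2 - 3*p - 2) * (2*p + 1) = -8*p^5 - 10*p^4 - 7*p^3 - 8*p^2 - 7*p - 2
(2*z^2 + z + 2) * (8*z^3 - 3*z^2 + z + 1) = 16*z^5 + 2*z^4 + 15*z^3 - 3*z^2 + 3*z + 2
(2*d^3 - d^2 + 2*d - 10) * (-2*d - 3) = -4*d^4 - 4*d^3 - d^2 + 14*d + 30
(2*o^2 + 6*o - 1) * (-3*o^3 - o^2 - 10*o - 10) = -6*o^5 - 20*o^4 - 23*o^3 - 79*o^2 - 50*o + 10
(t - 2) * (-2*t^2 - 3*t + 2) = -2*t^3 + t^2 + 8*t - 4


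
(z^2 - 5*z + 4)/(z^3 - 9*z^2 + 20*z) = (z - 1)/(z*(z - 5))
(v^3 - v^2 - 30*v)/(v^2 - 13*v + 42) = v*(v + 5)/(v - 7)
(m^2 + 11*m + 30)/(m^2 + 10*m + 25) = (m + 6)/(m + 5)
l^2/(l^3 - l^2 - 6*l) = l/(l^2 - l - 6)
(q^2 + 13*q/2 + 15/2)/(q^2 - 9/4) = 2*(q + 5)/(2*q - 3)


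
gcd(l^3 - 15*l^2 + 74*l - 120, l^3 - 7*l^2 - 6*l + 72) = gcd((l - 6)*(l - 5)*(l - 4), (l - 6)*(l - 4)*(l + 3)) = l^2 - 10*l + 24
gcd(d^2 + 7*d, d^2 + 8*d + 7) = d + 7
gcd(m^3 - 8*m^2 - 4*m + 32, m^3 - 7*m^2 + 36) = m + 2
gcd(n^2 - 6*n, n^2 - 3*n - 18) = n - 6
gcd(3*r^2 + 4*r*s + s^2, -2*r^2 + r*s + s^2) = 1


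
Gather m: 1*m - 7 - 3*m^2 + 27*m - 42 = -3*m^2 + 28*m - 49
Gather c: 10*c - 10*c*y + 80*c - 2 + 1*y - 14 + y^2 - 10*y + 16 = c*(90 - 10*y) + y^2 - 9*y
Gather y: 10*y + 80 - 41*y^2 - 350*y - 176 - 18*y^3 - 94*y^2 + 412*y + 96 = -18*y^3 - 135*y^2 + 72*y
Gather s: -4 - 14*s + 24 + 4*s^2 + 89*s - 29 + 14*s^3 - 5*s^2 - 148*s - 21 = 14*s^3 - s^2 - 73*s - 30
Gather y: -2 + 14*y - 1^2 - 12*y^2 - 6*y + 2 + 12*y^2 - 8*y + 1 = 0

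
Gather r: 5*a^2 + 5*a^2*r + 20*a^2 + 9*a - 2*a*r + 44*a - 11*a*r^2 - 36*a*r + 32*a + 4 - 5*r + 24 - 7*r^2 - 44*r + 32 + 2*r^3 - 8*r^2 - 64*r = 25*a^2 + 85*a + 2*r^3 + r^2*(-11*a - 15) + r*(5*a^2 - 38*a - 113) + 60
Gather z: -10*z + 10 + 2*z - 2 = 8 - 8*z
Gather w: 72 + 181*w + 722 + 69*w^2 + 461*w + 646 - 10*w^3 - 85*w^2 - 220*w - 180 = -10*w^3 - 16*w^2 + 422*w + 1260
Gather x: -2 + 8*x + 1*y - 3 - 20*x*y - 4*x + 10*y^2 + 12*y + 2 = x*(4 - 20*y) + 10*y^2 + 13*y - 3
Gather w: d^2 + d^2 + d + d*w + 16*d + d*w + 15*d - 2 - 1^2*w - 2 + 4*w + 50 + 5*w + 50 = 2*d^2 + 32*d + w*(2*d + 8) + 96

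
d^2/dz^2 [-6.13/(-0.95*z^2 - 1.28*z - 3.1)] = (-11.06465*z^2 - 14.90816*z + 6.13*(1.9*z + 1.28)*(3.8*z + 2.56) - 36.1057)/(0.95*z^2 + 1.28*z + 3.1)^3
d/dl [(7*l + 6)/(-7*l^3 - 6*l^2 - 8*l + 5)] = (98*l^3 + 168*l^2 + 72*l + 83)/(49*l^6 + 84*l^5 + 148*l^4 + 26*l^3 + 4*l^2 - 80*l + 25)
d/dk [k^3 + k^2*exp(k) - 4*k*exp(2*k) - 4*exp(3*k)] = k^2*exp(k) + 3*k^2 - 8*k*exp(2*k) + 2*k*exp(k) - 12*exp(3*k) - 4*exp(2*k)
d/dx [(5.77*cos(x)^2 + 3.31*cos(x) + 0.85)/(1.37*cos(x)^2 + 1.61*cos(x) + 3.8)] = (4.755*sin(x)^2 - 41.523*cos(x) - 15.9645)*sin(x)/(1.8769*cos(x)^4 + 4.4114*cos(x)^3 + 13.0041*cos(x)^2 + 12.236*cos(x) + 14.44)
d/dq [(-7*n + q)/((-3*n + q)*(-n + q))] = ((-7*n + q)*(n - q) + (-7*n + q)*(3*n - q) + (n - q)*(3*n - q))/((n - q)^2*(3*n - q)^2)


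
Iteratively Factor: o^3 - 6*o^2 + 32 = (o + 2)*(o^2 - 8*o + 16) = (o - 4)*(o + 2)*(o - 4)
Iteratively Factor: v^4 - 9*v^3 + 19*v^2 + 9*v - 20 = (v + 1)*(v^3 - 10*v^2 + 29*v - 20) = (v - 4)*(v + 1)*(v^2 - 6*v + 5) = (v - 4)*(v - 1)*(v + 1)*(v - 5)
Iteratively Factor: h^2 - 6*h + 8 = (h - 2)*(h - 4)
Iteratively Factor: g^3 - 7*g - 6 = (g - 3)*(g^2 + 3*g + 2) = (g - 3)*(g + 1)*(g + 2)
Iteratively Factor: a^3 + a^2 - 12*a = (a - 3)*(a^2 + 4*a) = (a - 3)*(a + 4)*(a)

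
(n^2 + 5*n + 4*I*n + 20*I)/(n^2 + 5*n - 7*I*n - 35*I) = (n + 4*I)/(n - 7*I)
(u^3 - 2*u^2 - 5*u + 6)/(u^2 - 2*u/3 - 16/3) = 3*(u^2 - 4*u + 3)/(3*u - 8)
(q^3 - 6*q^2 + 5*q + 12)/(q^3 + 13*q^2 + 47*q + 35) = (q^2 - 7*q + 12)/(q^2 + 12*q + 35)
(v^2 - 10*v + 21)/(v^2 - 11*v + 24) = (v - 7)/(v - 8)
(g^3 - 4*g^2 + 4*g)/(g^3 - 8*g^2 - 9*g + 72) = g*(g^2 - 4*g + 4)/(g^3 - 8*g^2 - 9*g + 72)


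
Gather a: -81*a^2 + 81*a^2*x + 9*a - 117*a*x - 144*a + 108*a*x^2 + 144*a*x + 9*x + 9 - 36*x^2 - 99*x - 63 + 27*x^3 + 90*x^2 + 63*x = a^2*(81*x - 81) + a*(108*x^2 + 27*x - 135) + 27*x^3 + 54*x^2 - 27*x - 54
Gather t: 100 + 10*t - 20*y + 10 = 10*t - 20*y + 110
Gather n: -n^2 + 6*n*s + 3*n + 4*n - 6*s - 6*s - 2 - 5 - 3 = -n^2 + n*(6*s + 7) - 12*s - 10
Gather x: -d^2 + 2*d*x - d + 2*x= -d^2 - d + x*(2*d + 2)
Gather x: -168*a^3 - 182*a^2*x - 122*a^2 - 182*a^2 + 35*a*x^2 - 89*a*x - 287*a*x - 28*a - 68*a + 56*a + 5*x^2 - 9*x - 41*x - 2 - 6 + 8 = -168*a^3 - 304*a^2 - 40*a + x^2*(35*a + 5) + x*(-182*a^2 - 376*a - 50)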